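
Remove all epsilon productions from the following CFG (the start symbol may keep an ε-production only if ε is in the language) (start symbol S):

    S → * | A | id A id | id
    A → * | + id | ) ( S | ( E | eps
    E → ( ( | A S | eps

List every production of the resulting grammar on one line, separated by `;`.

S → * | A | id A id | id id | id | eps; A → * | + id | ) ( S | ) ( | ( E | (; E → ( ( | A S | A | S

Nullable set = {A, E, S}.
ε ∈ L(G) since S is nullable, so keep S → ε.
Add the nullable-subset variants: S → id A id gives id A id | id id. A → ) ( S gives ) ( S | ) (. A → ( E gives ( E | (. E → A S gives A S | A | S.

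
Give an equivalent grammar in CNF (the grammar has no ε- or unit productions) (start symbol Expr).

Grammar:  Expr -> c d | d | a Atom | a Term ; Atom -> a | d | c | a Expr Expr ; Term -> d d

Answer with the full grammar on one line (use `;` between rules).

Introduce a nonterminal for each terminal appearing in a rule of length ≥ 2: X1 → c, X2 → d, X3 → a.
Binarize each right-hand side of length ≥ 3 by chaining fresh nonterminals (Y1, Y2, …): affected rules were Atom → X3 Expr Expr.

Expr -> X1 X2 | d | X3 Atom | X3 Term; Atom -> a | d | c | X3 Y1; Term -> X2 X2; X1 -> c; X2 -> d; X3 -> a; Y1 -> Expr Expr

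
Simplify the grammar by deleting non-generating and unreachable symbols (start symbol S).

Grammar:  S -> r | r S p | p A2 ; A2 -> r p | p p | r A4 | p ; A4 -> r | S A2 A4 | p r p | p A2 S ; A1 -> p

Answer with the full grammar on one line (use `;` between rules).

S -> r | r S p | p A2; A2 -> r p | p p | r A4 | p; A4 -> r | S A2 A4 | p r p | p A2 S

Generating nonterminals: {A1, A2, A4, S}.
Reachable from S after that: {A2, A4, S}.
Removed useless symbols: {A1} and every production mentioning them.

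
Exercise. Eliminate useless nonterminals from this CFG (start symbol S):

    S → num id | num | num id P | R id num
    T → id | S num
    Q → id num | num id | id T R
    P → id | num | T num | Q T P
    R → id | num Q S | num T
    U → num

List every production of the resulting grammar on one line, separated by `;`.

Generating nonterminals: {P, Q, R, S, T, U}.
Reachable from S after that: {P, Q, R, S, T}.
Removed useless symbols: {U} and every production mentioning them.

S → num id | num | num id P | R id num; T → id | S num; Q → id num | num id | id T R; P → id | num | T num | Q T P; R → id | num Q S | num T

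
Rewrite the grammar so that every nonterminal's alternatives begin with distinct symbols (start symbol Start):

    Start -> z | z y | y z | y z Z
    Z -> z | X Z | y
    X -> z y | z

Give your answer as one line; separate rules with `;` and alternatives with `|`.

Start has alternatives sharing prefix 'y z': factor to Start → y z Start1 with Start1 → ε | Z.
Start has alternatives sharing prefix 'z': factor to Start → z Start2 with Start2 → ε | y.
X has alternatives sharing prefix 'z': factor to X → z X1 with X1 → y | ε.

Start -> y z Start1 | z Start2; Z -> z | X Z | y; X -> z X1; Start1 -> ε | Z; Start2 -> ε | y; X1 -> y | ε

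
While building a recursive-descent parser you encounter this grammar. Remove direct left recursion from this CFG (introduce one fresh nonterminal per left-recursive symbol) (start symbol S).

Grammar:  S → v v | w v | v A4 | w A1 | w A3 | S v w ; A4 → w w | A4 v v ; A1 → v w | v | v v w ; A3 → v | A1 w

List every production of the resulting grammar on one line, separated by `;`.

S, A4 are directly left-recursive.
For S: α = {v w}, β = {v v, w v, v A4, w A1, w A3}. Rewrite as S → β S' and S' → α S' | ε.
For A4: α = {v v}, β = {w w}. Rewrite as A4 → β A4' and A4' → α A4' | ε.

S → v v S' | w v S' | v A4 S' | w A1 S' | w A3 S'; A4 → w w A4'; A1 → v w | v | v v w; A3 → v | A1 w; S' → v w S' | ε; A4' → v v A4' | ε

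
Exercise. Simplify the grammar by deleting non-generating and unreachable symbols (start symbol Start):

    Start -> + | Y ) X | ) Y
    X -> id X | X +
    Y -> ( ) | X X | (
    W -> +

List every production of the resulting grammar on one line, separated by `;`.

Start -> + | ) Y; Y -> ( ) | (

Generating nonterminals: {Start, W, Y}.
Reachable from Start after that: {Start, Y}.
Removed useless symbols: {W, X} and every production mentioning them.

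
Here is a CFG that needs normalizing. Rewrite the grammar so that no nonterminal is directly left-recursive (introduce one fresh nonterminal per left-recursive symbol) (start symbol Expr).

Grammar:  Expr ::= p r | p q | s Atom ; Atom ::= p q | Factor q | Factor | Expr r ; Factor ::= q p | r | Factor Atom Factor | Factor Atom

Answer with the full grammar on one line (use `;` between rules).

Expr ::= p r | p q | s Atom; Atom ::= p q | Factor q | Factor | Expr r; Factor ::= q p Factor1 | r Factor1; Factor1 ::= Atom Factor Factor1 | Atom Factor1 | ε

Left recursion appears on Factor.
For Factor: α = {Atom Factor, Atom}, β = {q p, r}. Rewrite as Factor → β Factor1 and Factor1 → α Factor1 | ε.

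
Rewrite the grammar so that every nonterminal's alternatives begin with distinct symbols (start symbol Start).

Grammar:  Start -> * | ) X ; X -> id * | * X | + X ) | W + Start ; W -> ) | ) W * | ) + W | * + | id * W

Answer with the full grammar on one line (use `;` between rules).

Start -> * | ) X; X -> id * | * X | + X ) | W + Start; W -> * + | id * W | ) W1; W1 -> ε | W * | + W

W has alternatives sharing prefix ')': factor to W → ) W1 with W1 → ε | W * | + W.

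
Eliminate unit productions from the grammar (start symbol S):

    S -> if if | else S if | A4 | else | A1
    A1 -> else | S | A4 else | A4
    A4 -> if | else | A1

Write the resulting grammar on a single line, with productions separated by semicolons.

S -> if | else | A4 else | if if | else S if; A1 -> if | else | A4 else | if if | else S if; A4 -> if | else | A4 else | if if | else S if

Unit pairs: A1 ⇒* {A4, S}; A4 ⇒* {A1, S}; S ⇒* {A1, A4}.
Replace each nonterminal's rules with the union of the non-unit rules of every nonterminal it unit-derives.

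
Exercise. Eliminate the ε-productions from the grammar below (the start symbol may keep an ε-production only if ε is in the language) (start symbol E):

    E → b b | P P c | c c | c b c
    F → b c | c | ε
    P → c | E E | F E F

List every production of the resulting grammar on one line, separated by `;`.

The nullable symbols are {F}.
ε ∉ L(G), so no ε-production is kept.
For each production, add variants omitting each subset of nullable occurrences: P → F E F gives F E F | F E | E F | E.

E → b b | P P c | c c | c b c; F → b c | c; P → c | E E | F E F | F E | E F | E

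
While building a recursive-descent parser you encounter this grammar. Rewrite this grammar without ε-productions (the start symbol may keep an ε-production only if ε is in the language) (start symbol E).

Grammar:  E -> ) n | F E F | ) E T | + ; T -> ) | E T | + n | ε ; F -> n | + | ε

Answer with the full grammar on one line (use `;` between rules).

The nullable symbols are {F, T}.
ε ∉ L(G), so no ε-production is kept.
For each production, add variants omitting each subset of nullable occurrences: E → F E F gives F E F | F E | E F. E → ) E T gives ) E T | ) E. T → E T gives E T | E.

E -> ) n | F E F | F E | E F | ) E T | ) E | +; T -> ) | E T | E | + n; F -> n | +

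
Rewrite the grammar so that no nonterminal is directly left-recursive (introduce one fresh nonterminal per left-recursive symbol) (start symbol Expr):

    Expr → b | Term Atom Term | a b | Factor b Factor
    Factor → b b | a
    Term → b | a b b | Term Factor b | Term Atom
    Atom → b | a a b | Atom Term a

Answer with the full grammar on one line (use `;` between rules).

Directly left-recursive nonterminals: Term, Atom.
For Term: α = {Factor b, Atom}, β = {b, a b b}. Rewrite as Term → β Term1 and Term1 → α Term1 | ε.
For Atom: α = {Term a}, β = {b, a a b}. Rewrite as Atom → β Atom1 and Atom1 → α Atom1 | ε.

Expr → b | Term Atom Term | a b | Factor b Factor; Factor → b b | a; Term → b Term1 | a b b Term1; Atom → b Atom1 | a a b Atom1; Term1 → Factor b Term1 | Atom Term1 | ε; Atom1 → Term a Atom1 | ε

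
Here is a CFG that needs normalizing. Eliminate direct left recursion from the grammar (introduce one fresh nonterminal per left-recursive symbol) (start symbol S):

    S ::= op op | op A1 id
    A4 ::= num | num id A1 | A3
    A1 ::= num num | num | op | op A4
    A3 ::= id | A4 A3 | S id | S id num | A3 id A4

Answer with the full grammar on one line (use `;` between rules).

S ::= op op | op A1 id; A4 ::= num | num id A1 | A3; A1 ::= num num | num | op | op A4; A3 ::= id A3' | A4 A3 A3' | S id A3' | S id num A3'; A3' ::= id A4 A3' | ε

A3 is directly left-recursive.
For A3: α = {id A4}, β = {id, A4 A3, S id, S id num}. Rewrite as A3 → β A3' and A3' → α A3' | ε.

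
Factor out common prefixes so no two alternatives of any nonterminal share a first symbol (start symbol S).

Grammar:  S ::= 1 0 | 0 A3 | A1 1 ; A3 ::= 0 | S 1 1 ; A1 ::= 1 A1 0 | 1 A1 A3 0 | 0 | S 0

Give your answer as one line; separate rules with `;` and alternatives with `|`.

S ::= 1 0 | 0 A3 | A1 1; A3 ::= 0 | S 1 1; A1 ::= 0 | S 0 | 1 A1 A1'; A1' ::= 0 | A3 0

A1 has alternatives sharing prefix '1 A1': factor to A1 → 1 A1 A1' with A1' → 0 | A3 0.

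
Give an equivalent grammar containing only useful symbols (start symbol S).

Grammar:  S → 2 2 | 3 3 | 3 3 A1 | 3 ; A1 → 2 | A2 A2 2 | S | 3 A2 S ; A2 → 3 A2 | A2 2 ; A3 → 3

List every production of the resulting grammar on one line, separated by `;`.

S → 2 2 | 3 3 | 3 3 A1 | 3; A1 → 2 | S

Generating nonterminals: {A1, A3, S}.
Reachable from S after that: {A1, S}.
Removed useless symbols: {A2, A3} and every production mentioning them.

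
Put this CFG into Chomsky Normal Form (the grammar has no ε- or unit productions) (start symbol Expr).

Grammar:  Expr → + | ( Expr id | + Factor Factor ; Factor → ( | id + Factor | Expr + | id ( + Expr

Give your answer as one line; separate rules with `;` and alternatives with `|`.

Expr → + | X1 Y1 | X3 Y2; Factor → ( | X2 Y3 | Expr X3 | X2 Y4; X1 → (; X2 → id; X3 → +; Y1 → Expr X2; Y2 → Factor Factor; Y3 → X3 Factor; Y4 → X1 Y5; Y5 → X3 Expr

Introduce a nonterminal for each terminal appearing in a rule of length ≥ 2: X1 → (, X2 → id, X3 → +.
Binarize each right-hand side of length ≥ 3 by chaining fresh nonterminals (Y1, Y2, …): affected rules were Expr → X1 Expr X2; Expr → X3 Factor Factor; Factor → X2 X3 Factor; Factor → X2 X1 X3 Expr.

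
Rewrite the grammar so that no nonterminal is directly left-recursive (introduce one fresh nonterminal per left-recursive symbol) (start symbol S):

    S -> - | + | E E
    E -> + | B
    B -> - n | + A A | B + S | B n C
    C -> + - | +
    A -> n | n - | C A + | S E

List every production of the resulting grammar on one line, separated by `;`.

B is directly left-recursive.
For B: α = {+ S, n C}, β = {- n, + A A}. Rewrite as B → β B' and B' → α B' | ε.

S -> - | + | E E; E -> + | B; B -> - n B' | + A A B'; C -> + - | +; A -> n | n - | C A + | S E; B' -> + S B' | n C B' | ε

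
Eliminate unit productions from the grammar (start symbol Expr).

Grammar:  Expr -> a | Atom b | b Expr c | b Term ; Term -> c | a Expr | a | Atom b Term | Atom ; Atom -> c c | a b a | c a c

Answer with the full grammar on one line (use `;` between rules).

Expr -> a | Atom b | b Expr c | b Term; Term -> c | a Expr | a | Atom b Term | c c | a b a | c a c; Atom -> c c | a b a | c a c

Unit pairs: Term ⇒* {Atom}.
Replace each nonterminal's rules with the union of the non-unit rules of every nonterminal it unit-derives.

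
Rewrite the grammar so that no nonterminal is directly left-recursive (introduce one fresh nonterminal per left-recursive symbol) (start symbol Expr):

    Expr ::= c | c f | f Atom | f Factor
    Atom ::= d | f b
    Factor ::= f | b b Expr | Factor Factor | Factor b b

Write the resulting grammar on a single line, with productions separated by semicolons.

Expr ::= c | c f | f Atom | f Factor; Atom ::= d | f b; Factor ::= f Factor1 | b b Expr Factor1; Factor1 ::= Factor Factor1 | b b Factor1 | ε

Directly left-recursive nonterminal: Factor.
For Factor: α = {Factor, b b}, β = {f, b b Expr}. Rewrite as Factor → β Factor1 and Factor1 → α Factor1 | ε.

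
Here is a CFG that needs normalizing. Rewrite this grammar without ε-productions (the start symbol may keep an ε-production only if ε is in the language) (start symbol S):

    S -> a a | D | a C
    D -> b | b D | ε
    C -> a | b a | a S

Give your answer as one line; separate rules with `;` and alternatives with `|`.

Nullable nonterminals: {D, S}.
ε ∈ L(G) since S is nullable, so keep S → ε.

S -> a a | D | a C | ε; D -> b | b D; C -> a | b a | a S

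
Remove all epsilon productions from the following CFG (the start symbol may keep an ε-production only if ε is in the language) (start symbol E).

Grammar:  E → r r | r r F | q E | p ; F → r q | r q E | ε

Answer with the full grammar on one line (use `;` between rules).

E → r r | r r F | q E | p; F → r q | r q E

Nullable nonterminals: {F}.
ε ∉ L(G), so no ε-production is kept.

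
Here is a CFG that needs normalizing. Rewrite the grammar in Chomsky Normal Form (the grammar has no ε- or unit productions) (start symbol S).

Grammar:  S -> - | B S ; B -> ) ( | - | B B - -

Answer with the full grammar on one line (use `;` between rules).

S -> - | B S; B -> X1 X2 | - | B Y1; X1 -> ); X2 -> (; X3 -> -; Y1 -> B Y2; Y2 -> X3 X3

Introduce a nonterminal for each terminal appearing in a rule of length ≥ 2: X1 → ), X2 → (, X3 → -.
Binarize each right-hand side of length ≥ 3 by chaining fresh nonterminals (Y1, Y2, …): affected rules were B → B B X3 X3.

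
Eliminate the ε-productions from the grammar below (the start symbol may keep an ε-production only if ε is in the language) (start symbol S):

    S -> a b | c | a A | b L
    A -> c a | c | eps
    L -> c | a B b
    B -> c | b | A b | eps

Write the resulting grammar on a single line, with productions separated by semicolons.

The nullable symbols are {A, B}.
ε ∉ L(G), so no ε-production is kept.
For each production, add variants omitting each subset of nullable occurrences: S → a A gives a A | a. L → a B b gives a B b | a b.

S -> a b | c | a A | a | b L; A -> c a | c; L -> c | a B b | a b; B -> c | b | A b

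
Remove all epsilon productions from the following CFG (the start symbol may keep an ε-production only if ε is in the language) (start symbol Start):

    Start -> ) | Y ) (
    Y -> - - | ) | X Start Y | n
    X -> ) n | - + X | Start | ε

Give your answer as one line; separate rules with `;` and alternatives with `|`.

Start -> ) | Y ) (; Y -> - - | ) | X Start Y | Start Y | n; X -> ) n | - + X | - + | Start

The nullable symbols are {X}.
ε ∉ L(G), so no ε-production is kept.
Add the nullable-subset variants: Y → X Start Y gives X Start Y | Start Y. X → - + X gives - + X | - +.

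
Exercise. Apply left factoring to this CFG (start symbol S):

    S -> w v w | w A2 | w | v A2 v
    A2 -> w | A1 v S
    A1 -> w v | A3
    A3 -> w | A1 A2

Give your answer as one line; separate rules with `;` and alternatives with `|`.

S -> v A2 v | w S'; A2 -> w | A1 v S; A1 -> w v | A3; A3 -> w | A1 A2; S' -> v w | A2 | ε

S has alternatives sharing prefix 'w': factor to S → w S' with S' → v w | A2 | ε.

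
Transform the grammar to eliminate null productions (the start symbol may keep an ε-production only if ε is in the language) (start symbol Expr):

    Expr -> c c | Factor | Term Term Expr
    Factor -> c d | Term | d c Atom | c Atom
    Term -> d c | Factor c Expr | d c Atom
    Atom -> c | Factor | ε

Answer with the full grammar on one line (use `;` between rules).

Nullable set = {Atom}.
ε ∉ L(G), so no ε-production is kept.
Expand every rule over subsets of its nullable positions: Factor → d c Atom gives d c Atom | d c. Factor → c Atom gives c Atom | c.

Expr -> c c | Factor | Term Term Expr; Factor -> c d | Term | d c Atom | d c | c Atom | c; Term -> d c | Factor c Expr | d c Atom; Atom -> c | Factor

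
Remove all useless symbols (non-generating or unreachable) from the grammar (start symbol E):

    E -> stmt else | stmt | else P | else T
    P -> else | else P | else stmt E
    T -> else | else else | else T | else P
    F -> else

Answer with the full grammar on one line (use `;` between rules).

Generating nonterminals: {E, F, P, T}.
Reachable from E after that: {E, P, T}.
Removed useless symbols: {F} and every production mentioning them.

E -> stmt else | stmt | else P | else T; P -> else | else P | else stmt E; T -> else | else else | else T | else P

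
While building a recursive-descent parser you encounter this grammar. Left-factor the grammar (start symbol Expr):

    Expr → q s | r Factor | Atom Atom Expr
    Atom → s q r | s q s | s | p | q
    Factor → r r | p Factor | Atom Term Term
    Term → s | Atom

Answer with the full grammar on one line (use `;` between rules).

Expr → q s | r Factor | Atom Atom Expr; Atom → p | q | s Atom1; Factor → r r | p Factor | Atom Term Term; Term → s | Atom; Atom1 → eps | q Atom11; Atom11 → r | s

Atom has alternatives sharing prefix 's': factor to Atom → s Atom1 with Atom1 → q r | q s | ε.
Atom1 has alternatives sharing prefix 'q': factor to Atom1 → q Atom11 with Atom11 → r | s.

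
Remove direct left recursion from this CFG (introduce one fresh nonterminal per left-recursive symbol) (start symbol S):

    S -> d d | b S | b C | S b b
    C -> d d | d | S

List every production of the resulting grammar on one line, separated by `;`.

S is directly left-recursive.
For S: α = {b b}, β = {d d, b S, b C}. Rewrite as S → β S' and S' → α S' | ε.

S -> d d S' | b S S' | b C S'; C -> d d | d | S; S' -> b b S' | ε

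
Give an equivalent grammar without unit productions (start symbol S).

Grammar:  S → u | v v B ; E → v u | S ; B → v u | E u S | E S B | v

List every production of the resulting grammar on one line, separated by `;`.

Unit pairs: E ⇒* {S}.
For each unit pair (A, B), copy every non-unit production of B to A, then drop all unit productions.

S → u | v v B; E → v u | u | v v B; B → v u | E u S | E S B | v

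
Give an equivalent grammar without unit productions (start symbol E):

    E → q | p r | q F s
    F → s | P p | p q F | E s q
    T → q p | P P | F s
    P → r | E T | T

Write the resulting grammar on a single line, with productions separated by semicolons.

Unit pairs: P ⇒* {T}.
For every A with A ⇒* B via unit rules, add B's non-unit alternatives to A; then delete every rule of the form X → Y.

E → q | p r | q F s; F → s | P p | p q F | E s q; T → q p | P P | F s; P → r | E T | q p | P P | F s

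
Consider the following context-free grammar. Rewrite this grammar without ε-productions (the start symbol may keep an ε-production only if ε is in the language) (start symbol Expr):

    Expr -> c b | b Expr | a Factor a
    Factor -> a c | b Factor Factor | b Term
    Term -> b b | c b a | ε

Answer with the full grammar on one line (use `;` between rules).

Nullable set = {Term}.
ε ∉ L(G), so no ε-production is kept.
Expand every rule over subsets of its nullable positions: Factor → b Term gives b Term | b.

Expr -> c b | b Expr | a Factor a; Factor -> a c | b Factor Factor | b Term | b; Term -> b b | c b a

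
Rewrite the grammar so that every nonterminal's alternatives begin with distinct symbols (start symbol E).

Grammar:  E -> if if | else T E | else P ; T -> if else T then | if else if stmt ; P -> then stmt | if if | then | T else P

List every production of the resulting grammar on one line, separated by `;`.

E -> if if | else E'; T -> if else T'; P -> if if | T else P | then P'; E' -> T E | P; T' -> T then | if stmt; P' -> stmt | epsilon

E has alternatives sharing prefix 'else': factor to E → else E' with E' → T E | P.
T has alternatives sharing prefix 'if else': factor to T → if else T' with T' → T then | if stmt.
P has alternatives sharing prefix 'then': factor to P → then P' with P' → stmt | ε.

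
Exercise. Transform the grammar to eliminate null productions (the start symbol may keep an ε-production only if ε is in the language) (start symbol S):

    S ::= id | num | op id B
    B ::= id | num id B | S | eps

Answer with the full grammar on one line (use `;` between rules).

Nullable nonterminals: {B}.
ε ∉ L(G), so no ε-production is kept.
For each production, add variants omitting each subset of nullable occurrences: S → op id B gives op id B | op id. B → num id B gives num id B | num id.

S ::= id | num | op id B | op id; B ::= id | num id B | num id | S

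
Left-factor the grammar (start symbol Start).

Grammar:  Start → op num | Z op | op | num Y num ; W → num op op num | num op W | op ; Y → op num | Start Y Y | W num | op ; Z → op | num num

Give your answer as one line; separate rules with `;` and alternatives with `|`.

Start → Z op | num Y num | op Start1; W → op | num op W1; Y → Start Y Y | W num | op Y1; Z → op | num num; Start1 → num | ε; W1 → op num | W; Y1 → num | ε

Start has alternatives sharing prefix 'op': factor to Start → op Start1 with Start1 → num | ε.
W has alternatives sharing prefix 'num op': factor to W → num op W1 with W1 → op num | W.
Y has alternatives sharing prefix 'op': factor to Y → op Y1 with Y1 → num | ε.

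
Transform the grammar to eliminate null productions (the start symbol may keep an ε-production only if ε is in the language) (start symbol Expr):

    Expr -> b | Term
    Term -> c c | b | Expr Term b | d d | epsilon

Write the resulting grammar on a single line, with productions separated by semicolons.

Nullable set = {Expr, Term}.
ε ∈ L(G) since Expr is nullable, so keep Expr → ε.
Expand every rule over subsets of its nullable positions: Term → Expr Term b gives Expr Term b | Expr b | Term b.

Expr -> b | Term | ε; Term -> c c | b | Expr Term b | Expr b | Term b | d d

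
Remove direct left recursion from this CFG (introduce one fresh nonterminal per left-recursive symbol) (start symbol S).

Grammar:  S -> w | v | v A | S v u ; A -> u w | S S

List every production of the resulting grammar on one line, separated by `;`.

S -> w S' | v S' | v A S'; A -> u w | S S; S' -> v u S' | ε

Left recursion appears on S.
For S: α = {v u}, β = {w, v, v A}. Rewrite as S → β S' and S' → α S' | ε.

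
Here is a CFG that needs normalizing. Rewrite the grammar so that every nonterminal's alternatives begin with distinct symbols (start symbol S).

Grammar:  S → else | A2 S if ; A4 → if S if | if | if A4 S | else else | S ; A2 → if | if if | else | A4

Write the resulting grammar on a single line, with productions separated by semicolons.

S → else | A2 S if; A4 → else else | S | if A4'; A2 → else | A4 | if A2'; A4' → S if | ε | A4 S; A2' → ε | if

A4 has alternatives sharing prefix 'if': factor to A4 → if A4' with A4' → S if | ε | A4 S.
A2 has alternatives sharing prefix 'if': factor to A2 → if A2' with A2' → ε | if.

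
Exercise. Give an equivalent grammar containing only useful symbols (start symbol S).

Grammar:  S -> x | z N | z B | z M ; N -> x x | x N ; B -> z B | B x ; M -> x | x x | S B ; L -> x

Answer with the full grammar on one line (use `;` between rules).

S -> x | z N | z M; N -> x x | x N; M -> x | x x

Generating nonterminals: {L, M, N, S}.
Reachable from S after that: {M, N, S}.
Removed useless symbols: {B, L} and every production mentioning them.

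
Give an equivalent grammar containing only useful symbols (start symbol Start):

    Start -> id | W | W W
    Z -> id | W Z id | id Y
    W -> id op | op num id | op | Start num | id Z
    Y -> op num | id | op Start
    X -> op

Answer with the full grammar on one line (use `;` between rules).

Start -> id | W | W W; Z -> id | W Z id | id Y; W -> id op | op num id | op | Start num | id Z; Y -> op num | id | op Start

Generating nonterminals: {Start, W, X, Y, Z}.
Reachable from Start after that: {Start, W, Y, Z}.
Removed useless symbols: {X} and every production mentioning them.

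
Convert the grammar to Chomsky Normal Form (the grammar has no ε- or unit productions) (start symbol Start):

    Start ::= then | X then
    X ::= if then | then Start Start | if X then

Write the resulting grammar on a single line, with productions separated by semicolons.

Introduce a nonterminal for each terminal appearing in a rule of length ≥ 2: X1 → then, X2 → if.
Binarize each right-hand side of length ≥ 3 by chaining fresh nonterminals (Y1, Y2, …): affected rules were X → X1 Start Start; X → X2 X X1.

Start ::= then | X X1; X ::= X2 X1 | X1 Y1 | X2 Y2; X1 ::= then; X2 ::= if; Y1 ::= Start Start; Y2 ::= X X1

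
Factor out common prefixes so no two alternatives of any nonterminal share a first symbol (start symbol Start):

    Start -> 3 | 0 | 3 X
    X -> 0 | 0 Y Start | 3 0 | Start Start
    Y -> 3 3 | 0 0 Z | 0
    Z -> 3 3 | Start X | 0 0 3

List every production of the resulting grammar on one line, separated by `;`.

Start -> 0 | 3 Start1; X -> 3 0 | Start Start | 0 X1; Y -> 3 3 | 0 Y1; Z -> 3 3 | Start X | 0 0 3; Start1 -> ε | X; X1 -> ε | Y Start; Y1 -> 0 Z | ε

Start has alternatives sharing prefix '3': factor to Start → 3 Start1 with Start1 → ε | X.
X has alternatives sharing prefix '0': factor to X → 0 X1 with X1 → ε | Y Start.
Y has alternatives sharing prefix '0': factor to Y → 0 Y1 with Y1 → 0 Z | ε.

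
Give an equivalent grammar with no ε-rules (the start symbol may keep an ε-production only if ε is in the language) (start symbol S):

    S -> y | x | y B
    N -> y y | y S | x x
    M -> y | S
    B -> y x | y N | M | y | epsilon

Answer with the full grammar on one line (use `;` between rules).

S -> y | x | y B; N -> y y | y S | x x; M -> y | S; B -> y x | y N | M | y

Nullable set = {B}.
ε ∉ L(G), so no ε-production is kept.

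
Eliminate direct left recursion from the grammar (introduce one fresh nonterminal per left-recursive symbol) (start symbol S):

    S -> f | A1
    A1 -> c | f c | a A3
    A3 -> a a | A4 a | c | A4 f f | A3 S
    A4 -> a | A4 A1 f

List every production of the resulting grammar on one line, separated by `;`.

S -> f | A1; A1 -> c | f c | a A3; A3 -> a a A3' | A4 a A3' | c A3' | A4 f f A3'; A4 -> a A4'; A3' -> S A3' | ε; A4' -> A1 f A4' | ε

A3, A4 are directly left-recursive.
For A3: α = {S}, β = {a a, A4 a, c, A4 f f}. Rewrite as A3 → β A3' and A3' → α A3' | ε.
For A4: α = {A1 f}, β = {a}. Rewrite as A4 → β A4' and A4' → α A4' | ε.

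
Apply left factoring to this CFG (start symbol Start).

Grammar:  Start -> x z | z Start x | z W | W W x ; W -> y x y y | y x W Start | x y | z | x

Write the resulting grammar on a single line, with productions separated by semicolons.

Start -> x z | W W x | z Start1; W -> z | y x W1 | x W2; Start1 -> Start x | W; W1 -> y y | W Start; W2 -> y | ε

Start has alternatives sharing prefix 'z': factor to Start → z Start1 with Start1 → Start x | W.
W has alternatives sharing prefix 'y x': factor to W → y x W1 with W1 → y y | W Start.
W has alternatives sharing prefix 'x': factor to W → x W2 with W2 → y | ε.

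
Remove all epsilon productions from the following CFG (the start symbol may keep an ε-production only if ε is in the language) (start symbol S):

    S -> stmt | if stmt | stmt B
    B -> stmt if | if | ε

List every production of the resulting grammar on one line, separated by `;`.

S -> stmt | if stmt | stmt B; B -> stmt if | if

Nullable set = {B}.
ε ∉ L(G), so no ε-production is kept.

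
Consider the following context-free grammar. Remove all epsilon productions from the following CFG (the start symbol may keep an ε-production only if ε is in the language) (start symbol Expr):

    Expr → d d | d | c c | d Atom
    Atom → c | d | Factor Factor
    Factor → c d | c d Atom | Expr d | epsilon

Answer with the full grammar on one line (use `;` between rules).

Expr → d d | d | c c | d Atom; Atom → c | d | Factor Factor | Factor; Factor → c d | c d Atom | Expr d

Nullable set = {Atom, Factor}.
ε ∉ L(G), so no ε-production is kept.
Add the nullable-subset variants: Atom → Factor Factor gives Factor Factor | Factor.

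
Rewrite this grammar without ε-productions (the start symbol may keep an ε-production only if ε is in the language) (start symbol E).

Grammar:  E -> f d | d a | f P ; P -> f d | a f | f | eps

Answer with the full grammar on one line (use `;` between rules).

Nullable nonterminals: {P}.
ε ∉ L(G), so no ε-production is kept.
Expand every rule over subsets of its nullable positions: E → f P gives f P | f.

E -> f d | d a | f P | f; P -> f d | a f | f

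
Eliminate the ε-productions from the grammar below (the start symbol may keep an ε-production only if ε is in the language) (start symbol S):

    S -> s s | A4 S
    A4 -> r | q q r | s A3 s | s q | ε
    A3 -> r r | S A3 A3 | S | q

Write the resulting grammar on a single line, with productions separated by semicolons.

S -> s s | A4 S; A4 -> r | q q r | s A3 s | s q; A3 -> r r | S A3 A3 | S | q

Nullable nonterminals: {A4}.
ε ∉ L(G), so no ε-production is kept.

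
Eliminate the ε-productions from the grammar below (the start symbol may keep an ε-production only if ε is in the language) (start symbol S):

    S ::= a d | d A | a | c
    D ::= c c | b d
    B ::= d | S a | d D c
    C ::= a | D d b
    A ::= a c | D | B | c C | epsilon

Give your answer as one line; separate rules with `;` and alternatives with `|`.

The nullable symbols are {A}.
ε ∉ L(G), so no ε-production is kept.
Expand every rule over subsets of its nullable positions: S → d A gives d A | d.

S ::= a d | d A | d | a | c; D ::= c c | b d; B ::= d | S a | d D c; C ::= a | D d b; A ::= a c | D | B | c C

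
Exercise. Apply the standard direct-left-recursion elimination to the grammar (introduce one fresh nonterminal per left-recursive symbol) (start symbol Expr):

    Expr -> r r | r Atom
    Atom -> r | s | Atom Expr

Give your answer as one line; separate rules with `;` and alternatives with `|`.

Left recursion appears on Atom.
For Atom: α = {Expr}, β = {r, s}. Rewrite as Atom → β Atom1 and Atom1 → α Atom1 | ε.

Expr -> r r | r Atom; Atom -> r Atom1 | s Atom1; Atom1 -> Expr Atom1 | ε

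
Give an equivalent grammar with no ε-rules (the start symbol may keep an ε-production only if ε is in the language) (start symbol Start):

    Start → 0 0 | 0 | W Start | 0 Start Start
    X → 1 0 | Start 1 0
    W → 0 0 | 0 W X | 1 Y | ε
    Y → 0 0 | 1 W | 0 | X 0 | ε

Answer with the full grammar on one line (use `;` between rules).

The nullable symbols are {W, Y}.
ε ∉ L(G), so no ε-production is kept.
Add the nullable-subset variants: W → 0 W X gives 0 W X | 0 X. W → 1 Y gives 1 Y | 1. Y → 1 W gives 1 W | 1.

Start → 0 0 | 0 | W Start | 0 Start Start; X → 1 0 | Start 1 0; W → 0 0 | 0 W X | 0 X | 1 Y | 1; Y → 0 0 | 1 W | 1 | 0 | X 0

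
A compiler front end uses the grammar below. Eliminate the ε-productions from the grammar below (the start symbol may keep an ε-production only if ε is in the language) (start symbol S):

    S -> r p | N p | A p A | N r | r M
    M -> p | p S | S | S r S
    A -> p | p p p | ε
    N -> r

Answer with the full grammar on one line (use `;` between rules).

Nullable nonterminals: {A}.
ε ∉ L(G), so no ε-production is kept.
Expand every rule over subsets of its nullable positions: S → A p A gives A p A | A p | p A | p.

S -> r p | N p | A p A | A p | p A | p | N r | r M; M -> p | p S | S | S r S; A -> p | p p p; N -> r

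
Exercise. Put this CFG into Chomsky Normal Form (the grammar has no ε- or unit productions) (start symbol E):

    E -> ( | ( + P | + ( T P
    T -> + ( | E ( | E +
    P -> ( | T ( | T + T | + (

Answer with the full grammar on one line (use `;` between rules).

Introduce a nonterminal for each terminal appearing in a rule of length ≥ 2: X1 → (, X2 → +.
Binarize each right-hand side of length ≥ 3 by chaining fresh nonterminals (Y1, Y2, …): affected rules were E → X1 X2 P; E → X2 X1 T P; P → T X2 T.

E -> ( | X1 Y1 | X2 Y2; T -> X2 X1 | E X1 | E X2; P -> ( | T X1 | T Y4 | X2 X1; X1 -> (; X2 -> +; Y1 -> X2 P; Y2 -> X1 Y3; Y3 -> T P; Y4 -> X2 T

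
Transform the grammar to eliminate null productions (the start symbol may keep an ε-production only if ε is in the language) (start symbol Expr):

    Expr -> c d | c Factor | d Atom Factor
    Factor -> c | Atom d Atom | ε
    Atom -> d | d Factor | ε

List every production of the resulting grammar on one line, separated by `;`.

Nullable nonterminals: {Atom, Factor}.
ε ∉ L(G), so no ε-production is kept.
Add the nullable-subset variants: Expr → c Factor gives c Factor | c. Expr → d Atom Factor gives d Atom Factor | d Atom | d Factor | d. Factor → Atom d Atom gives Atom d Atom | Atom d | d Atom | d.

Expr -> c d | c Factor | c | d Atom Factor | d Atom | d Factor | d; Factor -> c | Atom d Atom | Atom d | d Atom | d; Atom -> d | d Factor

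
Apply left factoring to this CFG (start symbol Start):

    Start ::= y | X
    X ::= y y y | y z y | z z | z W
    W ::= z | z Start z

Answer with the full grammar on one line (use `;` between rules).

X has alternatives sharing prefix 'y': factor to X → y X1 with X1 → y y | z y.
X has alternatives sharing prefix 'z': factor to X → z X2 with X2 → z | W.
W has alternatives sharing prefix 'z': factor to W → z W1 with W1 → ε | Start z.

Start ::= y | X; X ::= y X1 | z X2; W ::= z W1; X1 ::= y y | z y; X2 ::= z | W; W1 ::= epsilon | Start z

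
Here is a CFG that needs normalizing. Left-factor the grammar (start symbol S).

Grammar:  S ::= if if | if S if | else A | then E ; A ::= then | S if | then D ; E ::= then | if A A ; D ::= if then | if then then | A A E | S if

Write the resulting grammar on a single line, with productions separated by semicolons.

S has alternatives sharing prefix 'if': factor to S → if S' with S' → if | S if.
A has alternatives sharing prefix 'then': factor to A → then A' with A' → ε | D.
D has alternatives sharing prefix 'if then': factor to D → if then D' with D' → ε | then.

S ::= else A | then E | if S'; A ::= S if | then A'; E ::= then | if A A; D ::= A A E | S if | if then D'; S' ::= if | S if; A' ::= ε | D; D' ::= ε | then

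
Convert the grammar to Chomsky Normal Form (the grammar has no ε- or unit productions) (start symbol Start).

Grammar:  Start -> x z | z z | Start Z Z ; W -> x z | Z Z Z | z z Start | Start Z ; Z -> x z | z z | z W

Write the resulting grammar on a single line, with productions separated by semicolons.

Introduce a nonterminal for each terminal appearing in a rule of length ≥ 2: X1 → x, X2 → z.
Binarize each right-hand side of length ≥ 3 by chaining fresh nonterminals (Y1, Y2, …): affected rules were Start → Start Z Z; W → Z Z Z; W → X2 X2 Start.

Start -> X1 X2 | X2 X2 | Start Y1; W -> X1 X2 | Z Y2 | X2 Y3 | Start Z; Z -> X1 X2 | X2 X2 | X2 W; X1 -> x; X2 -> z; Y1 -> Z Z; Y2 -> Z Z; Y3 -> X2 Start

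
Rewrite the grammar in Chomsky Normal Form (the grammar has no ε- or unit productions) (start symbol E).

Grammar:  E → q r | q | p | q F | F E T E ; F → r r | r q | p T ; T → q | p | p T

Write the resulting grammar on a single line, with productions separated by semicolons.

E → X1 X2 | q | p | X1 F | F Y1; F → X2 X2 | X2 X1 | X3 T; T → q | p | X3 T; X1 → q; X2 → r; X3 → p; Y1 → E Y2; Y2 → T E

Introduce a nonterminal for each terminal appearing in a rule of length ≥ 2: X1 → q, X2 → r, X3 → p.
Binarize each right-hand side of length ≥ 3 by chaining fresh nonterminals (Y1, Y2, …): affected rules were E → F E T E.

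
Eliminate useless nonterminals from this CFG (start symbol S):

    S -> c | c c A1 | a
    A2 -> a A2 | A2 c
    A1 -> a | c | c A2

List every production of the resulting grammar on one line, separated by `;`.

Generating nonterminals: {A1, S}.
Reachable from S after that: {A1, S}.
Removed useless symbols: {A2} and every production mentioning them.

S -> c | c c A1 | a; A1 -> a | c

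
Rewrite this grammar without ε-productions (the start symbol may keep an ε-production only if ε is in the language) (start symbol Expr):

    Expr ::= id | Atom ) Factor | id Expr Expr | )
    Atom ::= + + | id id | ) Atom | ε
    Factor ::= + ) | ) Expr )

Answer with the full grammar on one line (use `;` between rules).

Nullable nonterminals: {Atom}.
ε ∉ L(G), so no ε-production is kept.
Expand every rule over subsets of its nullable positions: Expr → Atom ) Factor gives Atom ) Factor | ) Factor. Atom → ) Atom gives ) Atom | ).

Expr ::= id | Atom ) Factor | ) Factor | id Expr Expr | ); Atom ::= + + | id id | ) Atom | ); Factor ::= + ) | ) Expr )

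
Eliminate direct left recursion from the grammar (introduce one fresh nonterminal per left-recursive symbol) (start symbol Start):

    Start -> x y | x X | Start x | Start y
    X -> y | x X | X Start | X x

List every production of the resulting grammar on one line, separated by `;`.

Start -> x y Start1 | x X Start1; X -> y X1 | x X X1; Start1 -> x Start1 | y Start1 | epsilon; X1 -> Start X1 | x X1 | epsilon

Start, X are directly left-recursive.
For Start: α = {x, y}, β = {x y, x X}. Rewrite as Start → β Start1 and Start1 → α Start1 | ε.
For X: α = {Start, x}, β = {y, x X}. Rewrite as X → β X1 and X1 → α X1 | ε.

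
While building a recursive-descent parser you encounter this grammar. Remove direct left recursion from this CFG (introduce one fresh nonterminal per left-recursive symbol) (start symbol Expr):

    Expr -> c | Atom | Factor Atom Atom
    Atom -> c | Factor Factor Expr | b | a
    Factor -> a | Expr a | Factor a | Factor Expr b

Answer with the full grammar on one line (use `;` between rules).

Expr -> c | Atom | Factor Atom Atom; Atom -> c | Factor Factor Expr | b | a; Factor -> a Factor1 | Expr a Factor1; Factor1 -> a Factor1 | Expr b Factor1 | ε

Left recursion appears on Factor.
For Factor: α = {a, Expr b}, β = {a, Expr a}. Rewrite as Factor → β Factor1 and Factor1 → α Factor1 | ε.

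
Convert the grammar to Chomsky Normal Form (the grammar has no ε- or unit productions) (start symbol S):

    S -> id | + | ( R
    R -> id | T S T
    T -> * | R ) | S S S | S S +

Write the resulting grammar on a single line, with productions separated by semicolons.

S -> id | + | X1 R; R -> id | T Y1; T -> * | R X2 | S Y2 | S Y3; X1 -> (; X2 -> ); X3 -> +; Y1 -> S T; Y2 -> S S; Y3 -> S X3

Introduce a nonterminal for each terminal appearing in a rule of length ≥ 2: X1 → (, X2 → ), X3 → +.
Binarize each right-hand side of length ≥ 3 by chaining fresh nonterminals (Y1, Y2, …): affected rules were R → T S T; T → S S S; T → S S X3.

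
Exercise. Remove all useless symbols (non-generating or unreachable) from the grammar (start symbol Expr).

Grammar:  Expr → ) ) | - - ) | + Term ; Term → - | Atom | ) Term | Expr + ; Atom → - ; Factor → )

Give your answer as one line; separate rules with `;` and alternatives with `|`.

Expr → ) ) | - - ) | + Term; Term → - | Atom | ) Term | Expr +; Atom → -

Generating nonterminals: {Atom, Expr, Factor, Term}.
Reachable from Expr after that: {Atom, Expr, Term}.
Removed useless symbols: {Factor} and every production mentioning them.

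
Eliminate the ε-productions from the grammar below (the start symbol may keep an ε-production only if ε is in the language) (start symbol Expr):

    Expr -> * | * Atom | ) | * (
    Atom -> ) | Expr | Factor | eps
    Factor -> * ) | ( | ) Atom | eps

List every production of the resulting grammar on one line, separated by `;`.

Nullable nonterminals: {Atom, Factor}.
ε ∉ L(G), so no ε-production is kept.
For each production, add variants omitting each subset of nullable occurrences: Factor → ) Atom gives ) Atom | ).

Expr -> * | * Atom | ) | * (; Atom -> ) | Expr | Factor; Factor -> * ) | ( | ) Atom | )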